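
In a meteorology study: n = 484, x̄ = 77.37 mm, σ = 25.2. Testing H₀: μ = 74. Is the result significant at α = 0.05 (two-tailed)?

z = (77.37 - 74)/(25.2/√484) = 2.942. Since |z| > 1.96, significant at α = 0.05.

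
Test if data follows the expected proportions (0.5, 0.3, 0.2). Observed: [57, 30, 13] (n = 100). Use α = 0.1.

Expected: [50.0, 30.0, 20.0]. χ² = 3.43. df = 2, critical = 4.605. Fail to reject H₀.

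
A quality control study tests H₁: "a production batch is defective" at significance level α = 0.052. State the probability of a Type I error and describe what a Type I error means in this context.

P(Type I error) = α = 0.052. A Type I error is rejecting H₀ when H₀ is actually true (false positive) — here, concluding that a production batch is defective when in fact this is not the case. Consequence: scrapping a good batch — wasted material and cost for no reason.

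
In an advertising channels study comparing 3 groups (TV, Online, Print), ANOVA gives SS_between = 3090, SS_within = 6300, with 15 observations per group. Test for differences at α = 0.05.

df_between = 2, df_within = 42. F = MS_between/MS_within = 1545.0/150.0 = 10.3. F_crit ≈ 3.22. Reject H₀. At least one mean differs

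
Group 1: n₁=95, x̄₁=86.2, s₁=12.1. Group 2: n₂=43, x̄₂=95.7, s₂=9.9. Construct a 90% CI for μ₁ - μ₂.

Difference = -9.5. SE = √(12.1²/95 + 9.9²/43) = 1.955. CI = (-12.72, -6.28)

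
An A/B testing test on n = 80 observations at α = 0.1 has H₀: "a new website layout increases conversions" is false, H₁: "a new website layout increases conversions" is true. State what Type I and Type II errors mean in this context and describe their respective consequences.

Type I (false positive): concluding that a new website layout increases conversions when it is not — rolling out a layout that doesn't actually help — wasted engineering effort. Type II (false negative): failing to conclude that a new website layout increases conversions when it is — discarding a layout that would have improved conversions — lost revenue. Which is costlier depends on domain priorities and is a judgement call rather than a statistical fact.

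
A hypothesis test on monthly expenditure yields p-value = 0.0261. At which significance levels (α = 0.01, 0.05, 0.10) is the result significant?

p = 0.0261. Significant at: α = 0.05, 0.1.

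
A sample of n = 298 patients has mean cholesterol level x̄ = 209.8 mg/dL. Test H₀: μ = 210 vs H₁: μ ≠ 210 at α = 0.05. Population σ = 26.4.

z = (x̄ - μ₀)/(σ/√n) = (209.8 - 210)/(26.4/√298) = -0.131. Critical value: ±1.96. Since |-0.131| ≤ 1.96, Fail to reject H₀.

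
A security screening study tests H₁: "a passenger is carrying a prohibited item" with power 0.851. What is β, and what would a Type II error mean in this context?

β = 1 - power = 1 - 0.851 = 0.149. A Type II error is failing to reject H₀ when H₀ is false (false negative) — here, failing to conclude that a passenger is carrying a prohibited item when in fact it is true. Consequence: letting a prohibited item through — security breach.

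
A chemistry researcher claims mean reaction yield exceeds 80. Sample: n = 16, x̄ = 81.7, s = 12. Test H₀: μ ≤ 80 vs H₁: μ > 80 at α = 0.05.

t = (81.7 - 80)/(12/√16) = 0.567, df = 15. Critical t = 1.753. Fail to reject H₀.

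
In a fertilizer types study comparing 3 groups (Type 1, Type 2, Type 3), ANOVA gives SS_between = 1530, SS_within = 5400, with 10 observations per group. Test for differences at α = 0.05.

df_between = 2, df_within = 27. F = MS_between/MS_within = 765.0/200.0 = 3.825. F_crit ≈ 3.354. Reject H₀. At least one mean differs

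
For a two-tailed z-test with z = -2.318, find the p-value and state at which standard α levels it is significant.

p = 2·P(Z > |-2.318|) = 2·(1 - Φ(2.318)) ≈ 0.0204. Significant at α = 0.1; Significant at α = 0.05.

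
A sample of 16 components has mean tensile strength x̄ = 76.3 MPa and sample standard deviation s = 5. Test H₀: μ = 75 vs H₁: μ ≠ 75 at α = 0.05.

t = (x̄ - μ₀)/(s/√n) = (76.3 - 75)/(5/√16) = 1.04. df = 15, critical t = ±2.131. Fail to reject H₀.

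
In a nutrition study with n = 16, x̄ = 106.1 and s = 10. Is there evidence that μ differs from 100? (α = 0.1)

t = (x̄ - μ₀)/(s/√n) = (106.1 - 100)/(10/√16) = 2.44. df = 15, critical t = ±1.753. Reject H₀.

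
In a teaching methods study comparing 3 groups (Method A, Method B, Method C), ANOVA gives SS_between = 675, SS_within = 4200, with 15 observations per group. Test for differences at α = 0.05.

df_between = 2, df_within = 42. F = MS_between/MS_within = 337.5/100.0 = 3.375. F_crit ≈ 3.22. Reject H₀. At least one mean differs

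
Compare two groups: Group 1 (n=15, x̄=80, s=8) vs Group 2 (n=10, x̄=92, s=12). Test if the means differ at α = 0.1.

Pooled sp = 9.76. t = -3.011, df = 23. Critical t = ±1.714. Reject H₀.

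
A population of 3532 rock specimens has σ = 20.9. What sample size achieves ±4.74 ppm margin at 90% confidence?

Without FPC: n₀ = (1.645×20.9/4.74)² = 52.61. With FPC: n = n₀N/(n₀+N-1) = 51.9 → n = 52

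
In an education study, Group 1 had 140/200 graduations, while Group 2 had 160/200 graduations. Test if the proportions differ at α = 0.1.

p̂₁ = 0.7, p̂₂ = 0.8, pooled p̂ = 0.75. z = -2.309. Critical: ±1.645. Reject H₀.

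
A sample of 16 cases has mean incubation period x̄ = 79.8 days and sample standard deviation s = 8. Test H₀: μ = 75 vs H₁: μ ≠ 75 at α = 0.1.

t = (x̄ - μ₀)/(s/√n) = (79.8 - 75)/(8/√16) = 2.4. df = 15, critical t = ±1.753. Reject H₀.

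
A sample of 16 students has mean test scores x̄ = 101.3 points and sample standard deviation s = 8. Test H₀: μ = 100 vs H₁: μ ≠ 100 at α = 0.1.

t = (x̄ - μ₀)/(s/√n) = (101.3 - 100)/(8/√16) = 0.65. df = 15, critical t = ±1.753. Fail to reject H₀.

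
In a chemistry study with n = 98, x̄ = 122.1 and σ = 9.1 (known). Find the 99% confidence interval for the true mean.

CI = x̄ ± z*(σ/√n) = 122.1 ± 2.576(9.1/√98) = 122.1 ± 2.37 = (119.73, 124.47)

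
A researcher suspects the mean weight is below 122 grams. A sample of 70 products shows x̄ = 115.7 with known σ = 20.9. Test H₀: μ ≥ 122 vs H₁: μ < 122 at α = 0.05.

z = -2.522. Critical value: -1.645. Reject H₀.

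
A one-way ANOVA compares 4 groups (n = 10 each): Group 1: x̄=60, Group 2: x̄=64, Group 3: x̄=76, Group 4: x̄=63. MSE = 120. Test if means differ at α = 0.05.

Grand mean = 65.75. SS_between = 1487.5, MS_between = 495.83. F = 4.132, F_crit ≈ 2.866. Reject H₀.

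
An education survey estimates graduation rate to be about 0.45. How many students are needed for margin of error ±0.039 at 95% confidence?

n = z²p(1-p)/E² = 1.96²×0.45×0.55/0.039² = 625.1 → n = 626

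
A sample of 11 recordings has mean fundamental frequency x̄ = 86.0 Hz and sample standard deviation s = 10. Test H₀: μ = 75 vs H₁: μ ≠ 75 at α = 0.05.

t = (x̄ - μ₀)/(s/√n) = (86.0 - 75)/(10/√11) = 3.648. df = 10, critical t = ±2.228. Reject H₀.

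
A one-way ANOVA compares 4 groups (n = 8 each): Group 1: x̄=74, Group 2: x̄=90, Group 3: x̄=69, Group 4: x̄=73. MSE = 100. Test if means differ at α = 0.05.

Grand mean = 76.5. SS_between = 2056.0, MS_between = 685.33. F = 6.853, F_crit ≈ 2.947. Reject H₀.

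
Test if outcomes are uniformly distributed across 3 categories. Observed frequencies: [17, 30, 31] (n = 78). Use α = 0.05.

Expected = 26 each. χ² = Σ(O-E)²/E = 4.692. df = 2, critical value = 5.991. Fail to reject H₀.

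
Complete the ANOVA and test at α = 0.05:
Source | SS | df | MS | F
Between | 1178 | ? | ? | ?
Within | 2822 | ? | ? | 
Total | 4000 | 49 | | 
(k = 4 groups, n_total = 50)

df_between = 3, df_within = 46. MS_between = 392.67, MS_within = 61.35. F = 6.401, F_crit ≈ 2.807. Reject H₀.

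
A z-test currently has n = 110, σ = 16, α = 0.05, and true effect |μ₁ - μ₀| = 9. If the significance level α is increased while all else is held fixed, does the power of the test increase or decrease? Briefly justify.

Power increases: a larger α lowers the critical value, so more of the H₁ sampling distribution falls in the rejection region.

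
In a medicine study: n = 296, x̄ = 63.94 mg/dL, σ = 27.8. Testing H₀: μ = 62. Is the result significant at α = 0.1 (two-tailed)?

z = (63.94 - 62)/(27.8/√296) = 1.201. Since |z| ≤ 1.645, not significant at α = 0.1.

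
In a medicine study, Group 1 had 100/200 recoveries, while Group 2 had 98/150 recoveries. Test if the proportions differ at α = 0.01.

p̂₁ = 0.5, p̂₂ = 0.653, pooled p̂ = 0.566. z = -2.864. Critical: ±2.576. Reject H₀.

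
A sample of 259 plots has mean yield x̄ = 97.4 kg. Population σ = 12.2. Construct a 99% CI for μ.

CI = x̄ ± z*(σ/√n) = 97.4 ± 2.576(12.2/√259) = 97.4 ± 1.95 = (95.45, 99.35)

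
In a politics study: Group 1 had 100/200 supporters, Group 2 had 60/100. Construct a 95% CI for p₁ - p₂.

p̂₁ = 0.5, p̂₂ = 0.6. Difference = -0.1. CI = (-0.218, 0.018)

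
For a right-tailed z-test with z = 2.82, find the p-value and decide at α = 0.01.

p = P(Z > 2.82) = 1 - Φ(2.82) ≈ 0.0024. Since p < 0.01, reject H₀ (significant) at α = 0.01.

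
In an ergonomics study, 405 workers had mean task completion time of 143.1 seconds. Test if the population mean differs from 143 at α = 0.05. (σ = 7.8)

z = (x̄ - μ₀)/(σ/√n) = (143.1 - 143)/(7.8/√405) = 0.258. Critical value: ±1.96. Since |0.258| ≤ 1.96, Fail to reject H₀.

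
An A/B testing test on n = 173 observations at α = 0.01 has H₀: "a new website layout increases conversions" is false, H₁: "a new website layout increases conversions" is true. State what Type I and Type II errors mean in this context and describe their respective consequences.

Type I (false positive): concluding that a new website layout increases conversions when it is not — rolling out a layout that doesn't actually help — wasted engineering effort. Type II (false negative): failing to conclude that a new website layout increases conversions when it is — discarding a layout that would have improved conversions — lost revenue. Which is costlier depends on domain priorities and is a judgement call rather than a statistical fact.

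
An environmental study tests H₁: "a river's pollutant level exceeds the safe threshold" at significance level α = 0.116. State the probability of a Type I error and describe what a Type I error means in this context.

P(Type I error) = α = 0.116. A Type I error is rejecting H₀ when H₀ is actually true (false positive) — here, concluding that a river's pollutant level exceeds the safe threshold when in fact this is not the case. Consequence: shutting down a compliant factory unnecessarily.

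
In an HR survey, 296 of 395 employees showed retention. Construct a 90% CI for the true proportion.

p̂ = 0.749. CI = p̂ ± z*√(p̂(1-p̂)/n) = (0.713, 0.785)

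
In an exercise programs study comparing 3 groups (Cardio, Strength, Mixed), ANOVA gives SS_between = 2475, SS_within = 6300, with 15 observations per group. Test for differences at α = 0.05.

df_between = 2, df_within = 42. F = MS_between/MS_within = 1237.5/150.0 = 8.25. F_crit ≈ 3.22. Reject H₀. At least one mean differs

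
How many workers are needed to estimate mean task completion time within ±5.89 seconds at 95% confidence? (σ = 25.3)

n = (z*σ/E)² = (1.96×25.3/5.89)² = 70.9 → n = 71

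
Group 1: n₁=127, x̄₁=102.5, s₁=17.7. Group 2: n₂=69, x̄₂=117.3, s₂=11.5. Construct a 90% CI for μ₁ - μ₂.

Difference = -14.8. SE = √(17.7²/127 + 11.5²/69) = 2.094. CI = (-18.24, -11.36)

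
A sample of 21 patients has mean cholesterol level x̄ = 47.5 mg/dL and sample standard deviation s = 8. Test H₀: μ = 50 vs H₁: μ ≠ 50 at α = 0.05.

t = (x̄ - μ₀)/(s/√n) = (47.5 - 50)/(8/√21) = -1.432. df = 20, critical t = ±2.086. Fail to reject H₀.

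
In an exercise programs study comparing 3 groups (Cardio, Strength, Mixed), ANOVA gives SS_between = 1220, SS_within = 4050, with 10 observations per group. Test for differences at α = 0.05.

df_between = 2, df_within = 27. F = MS_between/MS_within = 610.0/150.0 = 4.067. F_crit ≈ 3.354. Reject H₀. At least one mean differs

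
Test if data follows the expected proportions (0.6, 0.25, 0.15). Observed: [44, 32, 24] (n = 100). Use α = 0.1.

Expected: [60.0, 25.0, 15.0]. χ² = 11.627. df = 2, critical = 4.605. Reject H₀.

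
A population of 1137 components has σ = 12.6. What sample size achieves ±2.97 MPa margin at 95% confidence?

Without FPC: n₀ = (1.96×12.6/2.97)² = 69.142. With FPC: n = n₀N/(n₀+N-1) = 65.2 → n = 66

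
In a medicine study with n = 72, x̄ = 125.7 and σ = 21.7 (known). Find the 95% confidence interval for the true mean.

CI = x̄ ± z*(σ/√n) = 125.7 ± 1.96(21.7/√72) = 125.7 ± 5.01 = (120.69, 130.71)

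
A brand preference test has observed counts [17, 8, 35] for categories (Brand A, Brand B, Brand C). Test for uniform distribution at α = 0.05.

Expected = 20 each. χ² = Σ(O-E)²/E = 18.9. df = 2, critical value = 5.991. Reject H₀.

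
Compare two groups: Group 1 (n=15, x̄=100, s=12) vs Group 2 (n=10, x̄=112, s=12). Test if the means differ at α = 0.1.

Pooled sp = 12.0. t = -2.449, df = 23. Critical t = ±1.714. Reject H₀.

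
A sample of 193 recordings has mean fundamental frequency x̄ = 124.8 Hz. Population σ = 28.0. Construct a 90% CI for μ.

CI = x̄ ± z*(σ/√n) = 124.8 ± 1.645(28.0/√193) = 124.8 ± 3.32 = (121.48, 128.12)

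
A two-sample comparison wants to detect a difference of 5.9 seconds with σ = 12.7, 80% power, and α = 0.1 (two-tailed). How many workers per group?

n per group = 2(z_α/2 + z_β)²σ²/d² = 2×(1.645 + 0.84)²×12.7²/5.9² = 57.2 → n = 58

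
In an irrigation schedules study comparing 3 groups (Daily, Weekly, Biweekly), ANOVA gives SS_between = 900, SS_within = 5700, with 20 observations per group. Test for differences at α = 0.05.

df_between = 2, df_within = 57. F = MS_between/MS_within = 450.0/100.0 = 4.5. F_crit ≈ 3.159. Reject H₀. At least one mean differs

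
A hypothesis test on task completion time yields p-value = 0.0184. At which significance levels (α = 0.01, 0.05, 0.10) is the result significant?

p = 0.0184. Significant at: α = 0.05, 0.1.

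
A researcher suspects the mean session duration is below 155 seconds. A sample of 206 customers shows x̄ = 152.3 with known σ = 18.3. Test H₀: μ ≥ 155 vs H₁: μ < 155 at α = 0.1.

z = -2.118. Critical value: -1.28. Reject H₀.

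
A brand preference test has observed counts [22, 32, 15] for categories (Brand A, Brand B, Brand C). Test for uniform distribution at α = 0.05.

Expected = 23 each. χ² = Σ(O-E)²/E = 6.348. df = 2, critical value = 5.991. Reject H₀.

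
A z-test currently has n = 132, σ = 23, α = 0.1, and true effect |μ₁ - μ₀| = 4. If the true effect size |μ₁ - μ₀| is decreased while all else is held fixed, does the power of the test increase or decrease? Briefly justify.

Power decreases: a smaller true effect decreases the non-centrality λ = |μ₁ - μ₀|/(σ/√n).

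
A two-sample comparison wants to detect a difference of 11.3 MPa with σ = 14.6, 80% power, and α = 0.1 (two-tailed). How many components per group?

n per group = 2(z_α/2 + z_β)²σ²/d² = 2×(1.645 + 0.84)²×14.6²/11.3² = 20.6 → n = 21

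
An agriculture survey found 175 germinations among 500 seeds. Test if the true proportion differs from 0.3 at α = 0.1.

p̂ = 0.35, p₀ = 0.3. z = (p̂ - p₀)/√(p₀(1-p₀)/n) = 2.44. Critical: ±1.645. Reject H₀.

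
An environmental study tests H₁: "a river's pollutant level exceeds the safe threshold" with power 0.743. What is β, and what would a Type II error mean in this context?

β = 1 - power = 1 - 0.743 = 0.257. A Type II error is failing to reject H₀ when H₀ is false (false negative) — here, failing to conclude that a river's pollutant level exceeds the safe threshold when in fact it is true. Consequence: allowing unsafe pollution to continue.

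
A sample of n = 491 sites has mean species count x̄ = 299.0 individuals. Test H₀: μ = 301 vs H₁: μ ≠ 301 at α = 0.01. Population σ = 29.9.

z = (x̄ - μ₀)/(σ/√n) = (299.0 - 301)/(29.9/√491) = -1.482. Critical value: ±2.576. Since |-1.482| ≤ 2.576, Fail to reject H₀.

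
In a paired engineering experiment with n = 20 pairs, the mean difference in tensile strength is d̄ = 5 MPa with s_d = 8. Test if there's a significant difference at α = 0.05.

t = d̄/(s_d/√n) = 5/(8/√20) = 2.795. df = 19, critical t = ±2.093. Reject H₀.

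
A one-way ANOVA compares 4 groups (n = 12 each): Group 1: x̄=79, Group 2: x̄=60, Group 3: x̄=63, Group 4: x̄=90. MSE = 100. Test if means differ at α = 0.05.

Grand mean = 73.0. SS_between = 7128.0, MS_between = 2376.0. F = 23.76, F_crit ≈ 2.816. Reject H₀.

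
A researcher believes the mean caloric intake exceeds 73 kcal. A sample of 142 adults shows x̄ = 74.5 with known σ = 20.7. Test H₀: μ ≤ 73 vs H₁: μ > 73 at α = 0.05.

z = 0.864. Critical value: 1.645. Fail to reject H₀.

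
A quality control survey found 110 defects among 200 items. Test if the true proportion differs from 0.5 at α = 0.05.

p̂ = 0.55, p₀ = 0.5. z = (p̂ - p₀)/√(p₀(1-p₀)/n) = 1.414. Critical: ±1.96. Fail to reject H₀.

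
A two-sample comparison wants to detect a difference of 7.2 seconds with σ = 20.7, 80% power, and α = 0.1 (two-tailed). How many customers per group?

n per group = 2(z_α/2 + z_β)²σ²/d² = 2×(1.645 + 0.84)²×20.7²/7.2² = 102.1 → n = 103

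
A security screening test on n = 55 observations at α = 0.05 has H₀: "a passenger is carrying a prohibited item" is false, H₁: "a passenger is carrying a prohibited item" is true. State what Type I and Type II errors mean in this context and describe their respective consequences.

Type I (false positive): concluding that a passenger is carrying a prohibited item when it is not — detaining an innocent passenger — delay and inconvenience. Type II (false negative): failing to conclude that a passenger is carrying a prohibited item when it is — letting a prohibited item through — security breach. Which is costlier depends on domain priorities and is a judgement call rather than a statistical fact.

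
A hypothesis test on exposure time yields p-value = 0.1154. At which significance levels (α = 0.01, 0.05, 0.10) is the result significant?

p = 0.1154. Not significant at any of the given levels.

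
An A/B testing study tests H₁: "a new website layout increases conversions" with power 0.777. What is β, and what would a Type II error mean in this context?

β = 1 - power = 1 - 0.777 = 0.223. A Type II error is failing to reject H₀ when H₀ is false (false negative) — here, failing to conclude that a new website layout increases conversions when in fact it is true. Consequence: discarding a layout that would have improved conversions — lost revenue.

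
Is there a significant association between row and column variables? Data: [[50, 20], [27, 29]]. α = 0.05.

χ² = 7.055. df = 1, critical = 3.841. Reject H₀. Variables are dependent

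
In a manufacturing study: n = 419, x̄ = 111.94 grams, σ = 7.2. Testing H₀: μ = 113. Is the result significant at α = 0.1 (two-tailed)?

z = (111.94 - 113)/(7.2/√419) = -3.014. Since |z| > 1.645, significant at α = 0.1.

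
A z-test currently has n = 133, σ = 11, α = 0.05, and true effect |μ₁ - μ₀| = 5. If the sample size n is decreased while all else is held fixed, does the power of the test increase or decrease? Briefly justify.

Power decreases: a smaller n inflates the standard error σ/√n, pulling the sampling distribution under H₁ back toward the critical value.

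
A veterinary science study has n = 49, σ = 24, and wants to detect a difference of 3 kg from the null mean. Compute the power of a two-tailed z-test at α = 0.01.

SE = σ/√n = 24/√49 = 3.429. Non-centrality λ = d/SE = 3/3.429 = 0.875. Power ≈ Φ(λ - z_{α/2}) = Φ(0.875 - 2.576) = Φ(-1.701) = 0.044.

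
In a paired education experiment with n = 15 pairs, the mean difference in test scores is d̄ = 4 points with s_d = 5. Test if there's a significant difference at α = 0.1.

t = d̄/(s_d/√n) = 4/(5/√15) = 3.098. df = 14, critical t = ±1.761. Reject H₀.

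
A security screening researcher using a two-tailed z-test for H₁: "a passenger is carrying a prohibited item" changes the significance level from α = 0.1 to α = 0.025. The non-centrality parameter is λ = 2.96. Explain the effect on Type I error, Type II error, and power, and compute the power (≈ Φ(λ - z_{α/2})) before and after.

Decreasing α from 0.1 to 0.025:
• Type I error rate decreases (α is the Type I rate by definition).
• Critical value moves from z_{α/2} = 1.645 to 2.241, so power = Φ(λ - z_{α/2}) goes from Φ(2.96 - 1.645) = 0.906 to Φ(2.96 - 2.241) = 0.764.
• Type II error rate β = 1 - power therefore increases (0.094 → 0.236).
Appropriate when false positives are costly — here, detaining an innocent passenger — delay and inconvenience.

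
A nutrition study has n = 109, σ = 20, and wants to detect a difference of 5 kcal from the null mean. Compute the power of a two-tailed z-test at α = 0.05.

SE = σ/√n = 20/√109 = 1.916. Non-centrality λ = d/SE = 5/1.916 = 2.61. Power ≈ Φ(λ - z_{α/2}) = Φ(2.61 - 1.96) = Φ(0.65) = 0.742.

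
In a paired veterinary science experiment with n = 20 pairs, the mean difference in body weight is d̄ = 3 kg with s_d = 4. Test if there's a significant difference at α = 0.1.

t = d̄/(s_d/√n) = 3/(4/√20) = 3.354. df = 19, critical t = ±1.729. Reject H₀.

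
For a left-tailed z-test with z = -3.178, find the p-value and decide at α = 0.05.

p = P(Z < -3.178) = Φ(-3.178) ≈ 0.0007. Since p < 0.05, reject H₀ (significant) at α = 0.05.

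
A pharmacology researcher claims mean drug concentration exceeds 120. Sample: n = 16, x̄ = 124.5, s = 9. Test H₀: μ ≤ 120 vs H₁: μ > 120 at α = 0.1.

t = (124.5 - 120)/(9/√16) = 2.0, df = 15. Critical t = 1.341. Reject H₀.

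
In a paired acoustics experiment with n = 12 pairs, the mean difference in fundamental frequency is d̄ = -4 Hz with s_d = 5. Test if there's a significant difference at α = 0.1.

t = d̄/(s_d/√n) = -4/(5/√12) = -2.771. df = 11, critical t = ±1.796. Reject H₀.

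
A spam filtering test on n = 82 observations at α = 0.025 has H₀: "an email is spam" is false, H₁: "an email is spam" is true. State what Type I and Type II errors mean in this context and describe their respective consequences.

Type I (false positive): concluding that an email is spam when it is not — a legitimate email is sent to the spam folder and the user misses it. Type II (false negative): failing to conclude that an email is spam when it is — a spam email lands in the inbox. Which is costlier depends on domain priorities and is a judgement call rather than a statistical fact.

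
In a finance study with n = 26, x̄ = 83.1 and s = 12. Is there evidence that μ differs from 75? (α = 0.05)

t = (x̄ - μ₀)/(s/√n) = (83.1 - 75)/(12/√26) = 3.442. df = 25, critical t = ±2.06. Reject H₀.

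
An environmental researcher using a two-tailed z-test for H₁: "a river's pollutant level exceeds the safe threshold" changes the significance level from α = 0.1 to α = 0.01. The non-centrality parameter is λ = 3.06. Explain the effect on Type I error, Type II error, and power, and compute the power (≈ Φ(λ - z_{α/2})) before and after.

Decreasing α from 0.1 to 0.01:
• Type I error rate decreases (α is the Type I rate by definition).
• Critical value moves from z_{α/2} = 1.645 to 2.576, so power = Φ(λ - z_{α/2}) goes from Φ(3.06 - 1.645) = 0.921 to Φ(3.06 - 2.576) = 0.686.
• Type II error rate β = 1 - power therefore increases (0.079 → 0.314).
Appropriate when false positives are costly — here, shutting down a compliant factory unnecessarily.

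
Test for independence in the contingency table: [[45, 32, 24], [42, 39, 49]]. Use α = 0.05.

χ² = 5.806. df = 2, critical = 5.991. Fail to reject H₀. No evidence of dependence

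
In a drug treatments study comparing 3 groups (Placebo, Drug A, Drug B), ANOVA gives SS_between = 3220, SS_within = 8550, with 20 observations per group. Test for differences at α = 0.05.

df_between = 2, df_within = 57. F = MS_between/MS_within = 1610.0/150.0 = 10.733. F_crit ≈ 3.159. Reject H₀. At least one mean differs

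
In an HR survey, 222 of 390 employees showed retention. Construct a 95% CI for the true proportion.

p̂ = 0.569. CI = p̂ ± z*√(p̂(1-p̂)/n) = (0.52, 0.618)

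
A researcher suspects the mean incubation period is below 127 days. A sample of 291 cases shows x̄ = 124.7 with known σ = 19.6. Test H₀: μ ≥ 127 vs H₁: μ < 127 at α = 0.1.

z = -2.002. Critical value: -1.28. Reject H₀.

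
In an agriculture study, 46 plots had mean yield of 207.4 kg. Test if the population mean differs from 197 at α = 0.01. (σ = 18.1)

z = (x̄ - μ₀)/(σ/√n) = (207.4 - 197)/(18.1/√46) = 3.897. Critical value: ±2.576. Since |3.897| > 2.576, Reject H₀.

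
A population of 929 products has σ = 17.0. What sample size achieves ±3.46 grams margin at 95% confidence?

Without FPC: n₀ = (1.96×17.0/3.46)² = 92.738. With FPC: n = n₀N/(n₀+N-1) = 84.4 → n = 85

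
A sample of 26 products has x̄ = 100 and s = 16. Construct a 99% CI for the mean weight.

CI = x̄ ± t*(s/√n) = 100 ± 2.787(16/√26) = (91.25, 108.75)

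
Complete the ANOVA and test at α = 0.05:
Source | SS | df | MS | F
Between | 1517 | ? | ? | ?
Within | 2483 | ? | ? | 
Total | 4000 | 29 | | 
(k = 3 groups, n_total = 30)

df_between = 2, df_within = 27. MS_between = 758.5, MS_within = 91.96. F = 8.248, F_crit ≈ 3.354. Reject H₀.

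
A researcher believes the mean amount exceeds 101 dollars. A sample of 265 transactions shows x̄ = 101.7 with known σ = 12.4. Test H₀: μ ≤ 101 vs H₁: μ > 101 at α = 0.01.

z = 0.919. Critical value: 2.33. Fail to reject H₀.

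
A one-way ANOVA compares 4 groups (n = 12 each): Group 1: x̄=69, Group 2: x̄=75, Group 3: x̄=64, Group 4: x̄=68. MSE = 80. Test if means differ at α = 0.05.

Grand mean = 69.0. SS_between = 744.0, MS_between = 248.0. F = 3.1, F_crit ≈ 2.816. Reject H₀.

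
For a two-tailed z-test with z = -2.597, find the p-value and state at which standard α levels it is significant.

p = 2·P(Z > |-2.597|) = 2·(1 - Φ(2.597)) ≈ 0.0094. Significant at α = 0.1; Significant at α = 0.05; Significant at α = 0.01.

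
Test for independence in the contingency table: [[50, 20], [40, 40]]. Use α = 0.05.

χ² = 7.143. df = 1, critical = 3.841. Reject H₀. Variables are dependent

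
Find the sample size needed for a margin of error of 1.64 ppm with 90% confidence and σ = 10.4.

n = (z*σ/E)² = (1.645×10.4/1.64)² = 108.8 → n = 109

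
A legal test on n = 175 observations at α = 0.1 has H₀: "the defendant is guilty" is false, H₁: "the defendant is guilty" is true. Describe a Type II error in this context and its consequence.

Type II error: failing to reject H₀ when it is false — concluding that the defendant is guilty is not supported when in fact it is. Consequence: acquitting a guilty person.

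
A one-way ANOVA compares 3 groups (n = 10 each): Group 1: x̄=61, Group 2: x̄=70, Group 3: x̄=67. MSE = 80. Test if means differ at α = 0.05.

Grand mean = 66.0. SS_between = 420.0, MS_between = 210.0. F = 2.625, F_crit ≈ 3.354. Fail to reject H₀.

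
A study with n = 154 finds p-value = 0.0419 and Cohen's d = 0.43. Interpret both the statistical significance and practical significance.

Statistically significant (p = 0.0419 < 0.05). Cohen's d = 0.43 indicates a small effect size. Both statistical and practical significance should be considered.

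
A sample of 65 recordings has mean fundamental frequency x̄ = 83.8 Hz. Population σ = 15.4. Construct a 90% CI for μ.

CI = x̄ ± z*(σ/√n) = 83.8 ± 1.645(15.4/√65) = 83.8 ± 3.14 = (80.66, 86.94)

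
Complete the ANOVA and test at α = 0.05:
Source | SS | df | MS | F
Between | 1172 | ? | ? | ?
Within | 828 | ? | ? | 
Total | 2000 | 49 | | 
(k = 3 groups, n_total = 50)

df_between = 2, df_within = 47. MS_between = 586.0, MS_within = 17.62. F = 33.263, F_crit ≈ 3.195. Reject H₀.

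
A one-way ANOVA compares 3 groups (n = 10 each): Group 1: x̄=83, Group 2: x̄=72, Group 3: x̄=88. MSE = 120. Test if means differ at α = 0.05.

Grand mean = 81.0. SS_between = 1340.0, MS_between = 670.0. F = 5.583, F_crit ≈ 3.354. Reject H₀.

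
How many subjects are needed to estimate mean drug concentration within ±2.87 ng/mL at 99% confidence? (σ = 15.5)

n = (z*σ/E)² = (2.576×15.5/2.87)² = 193.5 → n = 194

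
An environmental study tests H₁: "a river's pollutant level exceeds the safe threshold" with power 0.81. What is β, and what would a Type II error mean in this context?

β = 1 - power = 1 - 0.81 = 0.19. A Type II error is failing to reject H₀ when H₀ is false (false negative) — here, failing to conclude that a river's pollutant level exceeds the safe threshold when in fact it is true. Consequence: allowing unsafe pollution to continue.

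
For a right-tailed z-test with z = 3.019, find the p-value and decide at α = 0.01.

p = P(Z > 3.019) = 1 - Φ(3.019) ≈ 0.0013. Since p < 0.01, reject H₀ (significant) at α = 0.01.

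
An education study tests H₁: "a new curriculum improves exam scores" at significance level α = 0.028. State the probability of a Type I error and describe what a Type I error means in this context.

P(Type I error) = α = 0.028. A Type I error is rejecting H₀ when H₀ is actually true (false positive) — here, concluding that a new curriculum improves exam scores when in fact this is not the case. Consequence: adopting a curriculum that gives no real benefit — disruption for nothing.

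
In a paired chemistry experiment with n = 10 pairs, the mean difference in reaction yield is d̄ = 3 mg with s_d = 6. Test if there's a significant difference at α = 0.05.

t = d̄/(s_d/√n) = 3/(6/√10) = 1.581. df = 9, critical t = ±2.262. Fail to reject H₀.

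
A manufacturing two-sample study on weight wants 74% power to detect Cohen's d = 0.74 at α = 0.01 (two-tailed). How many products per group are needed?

z_{α/2} = 2.576, z_β = Φ⁻¹(0.74) = 0.643. For medium effect (d = 0.74): n per group = 2(z_{α/2} + z_β)²/d² = 2(2.576 + 0.643)²/0.74² = 37.8 → 38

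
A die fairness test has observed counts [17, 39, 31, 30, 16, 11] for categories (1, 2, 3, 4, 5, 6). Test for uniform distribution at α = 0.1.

Expected = 24 each. χ² = Σ(O-E)²/E = 24.667. df = 5, critical value = 9.236. Reject H₀.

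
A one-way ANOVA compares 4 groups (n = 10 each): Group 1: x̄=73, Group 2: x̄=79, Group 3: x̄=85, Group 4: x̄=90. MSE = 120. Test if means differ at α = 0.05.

Grand mean = 81.75. SS_between = 1627.5, MS_between = 542.5. F = 4.521, F_crit ≈ 2.866. Reject H₀.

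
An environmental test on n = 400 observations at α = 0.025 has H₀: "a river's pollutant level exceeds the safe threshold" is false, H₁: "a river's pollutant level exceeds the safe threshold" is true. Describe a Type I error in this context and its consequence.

Type I error: rejecting H₀ when it is true — concluding that a river's pollutant level exceeds the safe threshold when in fact it is not. Consequence: shutting down a compliant factory unnecessarily.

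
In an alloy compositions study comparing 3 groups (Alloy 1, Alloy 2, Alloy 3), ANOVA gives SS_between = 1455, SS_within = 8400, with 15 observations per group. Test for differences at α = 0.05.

df_between = 2, df_within = 42. F = MS_between/MS_within = 727.5/200.0 = 3.638. F_crit ≈ 3.22. Reject H₀. At least one mean differs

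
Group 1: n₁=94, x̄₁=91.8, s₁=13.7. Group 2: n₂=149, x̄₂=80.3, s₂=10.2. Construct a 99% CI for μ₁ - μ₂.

Difference = 11.5. SE = √(13.7²/94 + 10.2²/149) = 1.642. CI = (7.27, 15.73)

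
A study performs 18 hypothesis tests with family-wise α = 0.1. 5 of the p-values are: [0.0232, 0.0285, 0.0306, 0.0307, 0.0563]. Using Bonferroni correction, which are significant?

Bonferroni α = 0.1/18 = 0.00556. None of the given p-values are significant.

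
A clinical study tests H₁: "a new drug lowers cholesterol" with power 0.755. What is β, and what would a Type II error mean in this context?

β = 1 - power = 1 - 0.755 = 0.245. A Type II error is failing to reject H₀ when H₀ is false (false negative) — here, failing to conclude that a new drug lowers cholesterol when in fact it is true. Consequence: shelving an effective drug — patients miss out on a treatment that would have helped.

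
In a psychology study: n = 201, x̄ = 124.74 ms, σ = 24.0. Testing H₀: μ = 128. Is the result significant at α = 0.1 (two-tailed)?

z = (124.74 - 128)/(24.0/√201) = -1.926. Since |z| > 1.645, significant at α = 0.1.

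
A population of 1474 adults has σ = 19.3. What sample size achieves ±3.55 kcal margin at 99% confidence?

Without FPC: n₀ = (2.576×19.3/3.55)² = 196.133. With FPC: n = n₀N/(n₀+N-1) = 173.2 → n = 174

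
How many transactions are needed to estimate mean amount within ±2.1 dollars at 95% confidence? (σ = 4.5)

n = (z*σ/E)² = (1.96×4.5/2.1)² = 17.6 → n = 18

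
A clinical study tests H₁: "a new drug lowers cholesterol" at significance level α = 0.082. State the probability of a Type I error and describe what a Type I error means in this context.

P(Type I error) = α = 0.082. A Type I error is rejecting H₀ when H₀ is actually true (false positive) — here, concluding that a new drug lowers cholesterol when in fact this is not the case. Consequence: approving an ineffective drug — patients take a useless medication and may skip effective alternatives.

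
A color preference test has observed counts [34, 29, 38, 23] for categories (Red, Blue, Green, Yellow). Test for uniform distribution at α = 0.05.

Expected = 31 each. χ² = Σ(O-E)²/E = 4.065. df = 3, critical value = 7.815. Fail to reject H₀.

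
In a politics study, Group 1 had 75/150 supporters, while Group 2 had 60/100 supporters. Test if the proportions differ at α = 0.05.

p̂₁ = 0.5, p̂₂ = 0.6, pooled p̂ = 0.54. z = -1.554. Critical: ±1.96. Fail to reject H₀.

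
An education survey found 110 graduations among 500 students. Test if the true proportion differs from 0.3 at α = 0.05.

p̂ = 0.22, p₀ = 0.3. z = (p̂ - p₀)/√(p₀(1-p₀)/n) = -3.904. Critical: ±1.96. Reject H₀.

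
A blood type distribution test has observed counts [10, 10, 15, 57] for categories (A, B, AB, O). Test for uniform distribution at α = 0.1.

Expected = 23 each. χ² = Σ(O-E)²/E = 67.739. df = 3, critical value = 6.251. Reject H₀.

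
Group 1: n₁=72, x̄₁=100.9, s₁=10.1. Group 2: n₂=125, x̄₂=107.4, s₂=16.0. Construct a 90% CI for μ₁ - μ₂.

Difference = -6.5. SE = √(10.1²/72 + 16.0²/125) = 1.861. CI = (-9.56, -3.44)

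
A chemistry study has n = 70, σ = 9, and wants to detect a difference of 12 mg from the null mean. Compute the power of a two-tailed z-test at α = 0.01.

SE = σ/√n = 9/√70 = 1.076. Non-centrality λ = d/SE = 12/1.076 = 11.155. Power ≈ Φ(λ - z_{α/2}) = Φ(11.155 - 2.576) = Φ(8.579) = 1.0.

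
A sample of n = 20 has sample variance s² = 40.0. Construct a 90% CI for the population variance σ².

df = 19. χ²_{0.05} = 30.144, χ²_{0.95} = 10.117. CI for σ² = ((n-1)s²/χ²_{α/2}, (n-1)s²/χ²_{1-α/2}) = (19·40.0/30.144, 19·40.0/10.117) = (25.21, 75.12)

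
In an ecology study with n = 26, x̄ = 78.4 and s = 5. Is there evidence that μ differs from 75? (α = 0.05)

t = (x̄ - μ₀)/(s/√n) = (78.4 - 75)/(5/√26) = 3.467. df = 25, critical t = ±2.06. Reject H₀.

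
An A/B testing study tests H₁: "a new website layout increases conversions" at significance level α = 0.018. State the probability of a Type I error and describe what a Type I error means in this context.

P(Type I error) = α = 0.018. A Type I error is rejecting H₀ when H₀ is actually true (false positive) — here, concluding that a new website layout increases conversions when in fact this is not the case. Consequence: rolling out a layout that doesn't actually help — wasted engineering effort.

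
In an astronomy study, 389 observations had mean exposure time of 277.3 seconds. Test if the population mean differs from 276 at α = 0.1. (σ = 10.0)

z = (x̄ - μ₀)/(σ/√n) = (277.3 - 276)/(10.0/√389) = 2.564. Critical value: ±1.645. Since |2.564| > 1.645, Reject H₀.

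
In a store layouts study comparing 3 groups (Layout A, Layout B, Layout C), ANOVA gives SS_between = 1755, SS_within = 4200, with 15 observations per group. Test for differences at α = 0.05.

df_between = 2, df_within = 42. F = MS_between/MS_within = 877.5/100.0 = 8.775. F_crit ≈ 3.22. Reject H₀. At least one mean differs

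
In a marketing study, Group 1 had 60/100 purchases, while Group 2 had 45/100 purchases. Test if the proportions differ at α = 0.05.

p̂₁ = 0.6, p̂₂ = 0.45, pooled p̂ = 0.525. z = 2.124. Critical: ±1.96. Reject H₀.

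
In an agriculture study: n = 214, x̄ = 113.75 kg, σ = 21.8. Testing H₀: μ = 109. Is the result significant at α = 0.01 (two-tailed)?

z = (113.75 - 109)/(21.8/√214) = 3.187. Since |z| > 2.576, significant at α = 0.01.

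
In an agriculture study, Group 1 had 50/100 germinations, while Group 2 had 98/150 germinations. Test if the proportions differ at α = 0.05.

p̂₁ = 0.5, p̂₂ = 0.653, pooled p̂ = 0.592. z = -2.417. Critical: ±1.96. Reject H₀.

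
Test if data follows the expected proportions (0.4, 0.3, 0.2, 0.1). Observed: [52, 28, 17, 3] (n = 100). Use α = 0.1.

Expected: [40.0, 30.0, 20.0, 10.0]. χ² = 9.083. df = 3, critical = 6.251. Reject H₀.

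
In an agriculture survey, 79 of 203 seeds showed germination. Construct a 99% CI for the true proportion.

p̂ = 0.389. CI = p̂ ± z*√(p̂(1-p̂)/n) = (0.301, 0.477)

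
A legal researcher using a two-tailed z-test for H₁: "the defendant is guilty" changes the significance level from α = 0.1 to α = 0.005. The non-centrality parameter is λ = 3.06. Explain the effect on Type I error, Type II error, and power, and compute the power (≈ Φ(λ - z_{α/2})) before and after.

Decreasing α from 0.1 to 0.005:
• Type I error rate decreases (α is the Type I rate by definition).
• Critical value moves from z_{α/2} = 1.645 to 2.807, so power = Φ(λ - z_{α/2}) goes from Φ(3.06 - 1.645) = 0.921 to Φ(3.06 - 2.807) = 0.6.
• Type II error rate β = 1 - power therefore increases (0.079 → 0.4).
Appropriate when false positives are costly — here, convicting an innocent person.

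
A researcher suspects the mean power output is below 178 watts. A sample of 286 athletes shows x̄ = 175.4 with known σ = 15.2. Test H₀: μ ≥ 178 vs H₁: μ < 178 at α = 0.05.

z = -2.893. Critical value: -1.645. Reject H₀.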